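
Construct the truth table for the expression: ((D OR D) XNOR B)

B | D | Output
--------------
0 | 0 | 1
0 | 1 | 0
1 | 0 | 0
1 | 1 | 1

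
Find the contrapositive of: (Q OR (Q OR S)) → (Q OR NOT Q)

Contrapositive: NOT (Q OR NOT Q) → NOT (Q OR (Q OR S))
Note: A statement and its contrapositive are logically equivalent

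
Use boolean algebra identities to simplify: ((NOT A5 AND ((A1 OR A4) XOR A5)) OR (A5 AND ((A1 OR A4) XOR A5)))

By distribution ((E AND v) OR (E AND NOT v) = E):
= ((A1 OR A4) XOR A5)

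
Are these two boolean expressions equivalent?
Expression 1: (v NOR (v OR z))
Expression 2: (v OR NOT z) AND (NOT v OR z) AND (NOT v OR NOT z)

Yes, they are equivalent — the two output columns agree on all 4 assignments:
v | z | Expression 1 | Expression 2
-----------------------------------
0 | 0 | 1 | 1
0 | 1 | 0 | 0
1 | 0 | 0 | 0
1 | 1 | 0 | 0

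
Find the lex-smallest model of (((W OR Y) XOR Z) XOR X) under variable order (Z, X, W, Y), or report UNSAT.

Z=0, X=0, W=0, Y=1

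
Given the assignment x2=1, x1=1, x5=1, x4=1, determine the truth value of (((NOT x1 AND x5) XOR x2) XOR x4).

Substituting: (((NOT 1 AND 1) XOR 1) XOR 1)
= 0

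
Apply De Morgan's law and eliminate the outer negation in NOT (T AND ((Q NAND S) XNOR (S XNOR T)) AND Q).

NOT T OR NOT ((Q NAND S) XNOR (S XNOR T)) OR NOT Q
De Morgan's: NOT(AND of terms) = OR of negations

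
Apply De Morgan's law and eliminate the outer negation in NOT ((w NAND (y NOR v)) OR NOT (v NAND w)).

NOT (w NAND (y NOR v)) AND (v NAND w)
De Morgan's: NOT(OR of terms) = AND of negations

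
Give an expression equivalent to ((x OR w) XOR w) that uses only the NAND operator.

((((x NAND x) NAND (w NAND w)) NAND (((x NAND x) NAND (w NAND w)) NAND w)) NAND (w NAND (((x NAND x) NAND (w NAND w)) NAND w)))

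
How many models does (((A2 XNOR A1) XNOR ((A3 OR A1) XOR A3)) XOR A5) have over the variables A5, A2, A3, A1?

Satisfying assignments: (0,0,1,1), (0,1,0,0), (0,1,0,1), (0,1,1,0), (1,0,0,0), (1,0,0,1), (1,0,1,0), (1,1,1,1)
Count: 8 out of 16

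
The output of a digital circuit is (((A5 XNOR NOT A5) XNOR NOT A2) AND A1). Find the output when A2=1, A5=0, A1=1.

Substituting: (((0 XNOR NOT 0) XNOR NOT 1) AND 1)
= 1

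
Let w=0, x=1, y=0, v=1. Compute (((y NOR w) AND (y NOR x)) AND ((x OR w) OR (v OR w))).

Substituting: (((0 NOR 0) AND (0 NOR 1)) AND ((1 OR 0) OR (1 OR 0)))
= 0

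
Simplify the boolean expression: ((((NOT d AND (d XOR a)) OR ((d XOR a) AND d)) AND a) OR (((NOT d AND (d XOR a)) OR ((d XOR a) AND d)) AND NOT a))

By distribution ((E AND v) OR (E AND NOT v) = E) then distribution ((E AND v) OR (E AND NOT v) = E):
= (d XOR a)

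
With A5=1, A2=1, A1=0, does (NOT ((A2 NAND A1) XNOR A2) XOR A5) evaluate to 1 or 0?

Substituting: (NOT ((1 NAND 0) XNOR 1) XOR 1)
= 1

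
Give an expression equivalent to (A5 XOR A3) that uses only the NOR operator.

((((A5 NOR A3) NOR (A5 NOR A3)) NOR ((A5 NOR A3) NOR (A5 NOR A3))) NOR ((((A5 NOR A5) NOR (A3 NOR A3)) NOR ((A5 NOR A5) NOR (A3 NOR A3))) NOR (((A5 NOR A5) NOR (A3 NOR A3)) NOR ((A5 NOR A5) NOR (A3 NOR A3)))))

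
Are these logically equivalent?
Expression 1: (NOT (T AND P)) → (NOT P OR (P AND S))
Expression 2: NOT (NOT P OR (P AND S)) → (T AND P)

Yes, Contrapositive is always equivalent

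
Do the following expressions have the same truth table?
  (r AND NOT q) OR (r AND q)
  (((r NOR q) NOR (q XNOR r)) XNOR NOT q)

Yes, they are equivalent — the two output columns agree on all 4 assignments:
r | q | Expression 1 | Expression 2
-----------------------------------
0 | 0 | 0 | 0
0 | 1 | 0 | 0
1 | 0 | 1 | 1
1 | 1 | 1 | 1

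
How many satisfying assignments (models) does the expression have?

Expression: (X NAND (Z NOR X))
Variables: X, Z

Satisfying assignments: (0,0), (0,1), (1,0), (1,1)
Count: 4 out of 4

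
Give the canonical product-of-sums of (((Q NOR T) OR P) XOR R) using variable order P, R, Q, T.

ΠM(1, 2, 3, 4, 12, 13, 14, 15) = (P OR R OR Q OR NOT T) AND (P OR R OR NOT Q OR T) AND (P OR R OR NOT Q OR NOT T) AND (P OR NOT R OR Q OR T) AND (NOT P OR NOT R OR Q OR T) AND (NOT P OR NOT R OR Q OR NOT T) AND (NOT P OR NOT R OR NOT Q OR T) AND (NOT P OR NOT R OR NOT Q OR NOT T)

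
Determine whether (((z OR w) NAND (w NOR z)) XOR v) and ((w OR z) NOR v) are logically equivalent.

No. Counterexample: with v=0, z=0, w=1, Expression 1 = 1 but Expression 2 = 0.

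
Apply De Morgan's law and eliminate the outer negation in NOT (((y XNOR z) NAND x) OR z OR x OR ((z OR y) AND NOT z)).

NOT ((y XNOR z) NAND x) AND NOT z AND NOT x AND NOT ((z OR y) AND NOT z)
De Morgan's: NOT(OR of terms) = AND of negations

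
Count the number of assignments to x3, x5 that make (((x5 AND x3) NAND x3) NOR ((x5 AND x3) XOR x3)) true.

Satisfying assignments: (1,1)
Count: 1 out of 4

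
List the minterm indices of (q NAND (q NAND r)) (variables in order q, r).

Σm(0, 1, 3) = (NOT q AND NOT r) OR (NOT q AND r) OR (q AND r)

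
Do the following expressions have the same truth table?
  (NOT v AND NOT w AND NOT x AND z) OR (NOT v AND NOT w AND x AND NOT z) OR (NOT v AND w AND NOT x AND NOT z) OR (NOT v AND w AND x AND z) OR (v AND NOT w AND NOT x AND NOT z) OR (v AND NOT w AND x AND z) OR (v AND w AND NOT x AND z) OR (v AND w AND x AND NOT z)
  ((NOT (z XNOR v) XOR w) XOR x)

Yes, they are equivalent — the two output columns agree on all 16 assignments:
v | w | x | z | Expression 1 | Expression 2
-------------------------------------------
0 | 0 | 0 | 0 | 0 | 0
0 | 0 | 0 | 1 | 1 | 1
0 | 0 | 1 | 0 | 1 | 1
0 | 0 | 1 | 1 | 0 | 0
0 | 1 | 0 | 0 | 1 | 1
0 | 1 | 0 | 1 | 0 | 0
0 | 1 | 1 | 0 | 0 | 0
0 | 1 | 1 | 1 | 1 | 1
1 | 0 | 0 | 0 | 1 | 1
1 | 0 | 0 | 1 | 0 | 0
1 | 0 | 1 | 0 | 0 | 0
1 | 0 | 1 | 1 | 1 | 1
1 | 1 | 0 | 0 | 0 | 0
1 | 1 | 0 | 1 | 1 | 1
1 | 1 | 1 | 0 | 1 | 1
1 | 1 | 1 | 1 | 0 | 0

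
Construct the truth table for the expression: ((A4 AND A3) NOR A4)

A4 | A3 | Output
----------------
0 | 0 | 1
0 | 1 | 1
1 | 0 | 0
1 | 1 | 0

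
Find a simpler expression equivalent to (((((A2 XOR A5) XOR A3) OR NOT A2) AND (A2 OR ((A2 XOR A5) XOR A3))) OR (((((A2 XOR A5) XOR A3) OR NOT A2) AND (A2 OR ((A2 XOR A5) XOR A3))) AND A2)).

By absorption (E OR (E AND v) = E) then distribution ((E OR v) AND (E OR NOT v) = E):
= ((A2 XOR A5) XOR A3)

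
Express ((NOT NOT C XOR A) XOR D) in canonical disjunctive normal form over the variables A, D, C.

(NOT A AND NOT D AND C) OR (NOT A AND D AND NOT C) OR (A AND NOT D AND NOT C) OR (A AND D AND C)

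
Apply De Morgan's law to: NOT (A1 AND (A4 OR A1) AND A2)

NOT A1 OR NOT (A4 OR A1) OR NOT A2
De Morgan's: NOT(AND of terms) = OR of negations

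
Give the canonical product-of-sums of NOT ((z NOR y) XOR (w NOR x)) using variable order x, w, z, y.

ΠM(1, 2, 3, 4, 8, 12) = (x OR w OR z OR NOT y) AND (x OR w OR NOT z OR y) AND (x OR w OR NOT z OR NOT y) AND (x OR NOT w OR z OR y) AND (NOT x OR w OR z OR y) AND (NOT x OR NOT w OR z OR y)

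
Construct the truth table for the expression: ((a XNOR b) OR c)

b | c | a | Output
------------------
0 | 0 | 0 | 1
0 | 0 | 1 | 0
0 | 1 | 0 | 1
0 | 1 | 1 | 1
1 | 0 | 0 | 0
1 | 0 | 1 | 1
1 | 1 | 0 | 1
1 | 1 | 1 | 1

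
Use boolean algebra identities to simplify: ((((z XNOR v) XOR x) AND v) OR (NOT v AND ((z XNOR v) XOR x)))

By distribution ((E AND v) OR (E AND NOT v) = E):
= ((z XNOR v) XOR x)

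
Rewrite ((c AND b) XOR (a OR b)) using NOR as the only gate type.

((((((c NOR c) NOR (b NOR b)) NOR ((a NOR b) NOR (a NOR b))) NOR (((c NOR c) NOR (b NOR b)) NOR ((a NOR b) NOR (a NOR b)))) NOR ((((c NOR c) NOR (b NOR b)) NOR ((a NOR b) NOR (a NOR b))) NOR (((c NOR c) NOR (b NOR b)) NOR ((a NOR b) NOR (a NOR b))))) NOR ((((((c NOR c) NOR (b NOR b)) NOR ((c NOR c) NOR (b NOR b))) NOR (((a NOR b) NOR (a NOR b)) NOR ((a NOR b) NOR (a NOR b)))) NOR ((((c NOR c) NOR (b NOR b)) NOR ((c NOR c) NOR (b NOR b))) NOR (((a NOR b) NOR (a NOR b)) NOR ((a NOR b) NOR (a NOR b))))) NOR (((((c NOR c) NOR (b NOR b)) NOR ((c NOR c) NOR (b NOR b))) NOR (((a NOR b) NOR (a NOR b)) NOR ((a NOR b) NOR (a NOR b)))) NOR ((((c NOR c) NOR (b NOR b)) NOR ((c NOR c) NOR (b NOR b))) NOR (((a NOR b) NOR (a NOR b)) NOR ((a NOR b) NOR (a NOR b)))))))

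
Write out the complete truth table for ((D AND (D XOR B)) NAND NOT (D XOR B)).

B | D | Output
--------------
0 | 0 | 1
0 | 1 | 1
1 | 0 | 1
1 | 1 | 1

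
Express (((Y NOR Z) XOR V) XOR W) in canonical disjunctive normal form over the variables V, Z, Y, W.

(NOT V AND NOT Z AND NOT Y AND NOT W) OR (NOT V AND NOT Z AND Y AND W) OR (NOT V AND Z AND NOT Y AND W) OR (NOT V AND Z AND Y AND W) OR (V AND NOT Z AND NOT Y AND W) OR (V AND NOT Z AND Y AND NOT W) OR (V AND Z AND NOT Y AND NOT W) OR (V AND Z AND Y AND NOT W)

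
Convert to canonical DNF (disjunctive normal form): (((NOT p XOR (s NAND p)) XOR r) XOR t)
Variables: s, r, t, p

(NOT s AND NOT r AND NOT t AND p) OR (NOT s AND NOT r AND t AND NOT p) OR (NOT s AND r AND NOT t AND NOT p) OR (NOT s AND r AND t AND p) OR (s AND NOT r AND t AND NOT p) OR (s AND NOT r AND t AND p) OR (s AND r AND NOT t AND NOT p) OR (s AND r AND NOT t AND p)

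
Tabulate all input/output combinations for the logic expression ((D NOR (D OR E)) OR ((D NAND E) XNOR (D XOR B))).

E | B | D | Output
------------------
0 | 0 | 0 | 1
0 | 0 | 1 | 1
0 | 1 | 0 | 1
0 | 1 | 1 | 0
1 | 0 | 0 | 0
1 | 0 | 1 | 0
1 | 1 | 0 | 1
1 | 1 | 1 | 1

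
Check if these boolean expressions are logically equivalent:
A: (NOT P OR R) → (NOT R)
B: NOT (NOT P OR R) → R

No, Inverse is not equivalent to original (counterexample: Q=0, P=0, R=1)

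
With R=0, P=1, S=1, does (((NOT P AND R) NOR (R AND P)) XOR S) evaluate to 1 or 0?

Substituting: (((NOT 1 AND 0) NOR (0 AND 1)) XOR 1)
= 0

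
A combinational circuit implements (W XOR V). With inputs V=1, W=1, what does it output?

Substituting: (1 XOR 1)
= 0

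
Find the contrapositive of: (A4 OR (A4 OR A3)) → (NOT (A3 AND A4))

Contrapositive: (A3 AND A4) → NOT (A4 OR (A4 OR A3))
Note: A statement and its contrapositive are logically equivalent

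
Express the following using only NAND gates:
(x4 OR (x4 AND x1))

((x4 NAND x4) NAND (((x4 NAND x1) NAND (x4 NAND x1)) NAND ((x4 NAND x1) NAND (x4 NAND x1))))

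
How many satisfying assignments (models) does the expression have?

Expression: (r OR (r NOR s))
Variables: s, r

Satisfying assignments: (0,0), (0,1), (1,1)
Count: 3 out of 4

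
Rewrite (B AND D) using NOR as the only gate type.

((B NOR B) NOR (D NOR D))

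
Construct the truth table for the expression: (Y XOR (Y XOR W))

Y | W | Output
--------------
0 | 0 | 0
0 | 1 | 1
1 | 0 | 0
1 | 1 | 1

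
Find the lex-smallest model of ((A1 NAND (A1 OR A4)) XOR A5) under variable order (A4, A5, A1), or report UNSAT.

A4=0, A5=0, A1=0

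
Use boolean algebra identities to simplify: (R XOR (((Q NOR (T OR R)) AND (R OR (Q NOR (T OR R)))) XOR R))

By XOR self-cancellation ((E XOR v) XOR v = E) then absorption (E AND (E OR v) = E):
= (Q NOR (T OR R))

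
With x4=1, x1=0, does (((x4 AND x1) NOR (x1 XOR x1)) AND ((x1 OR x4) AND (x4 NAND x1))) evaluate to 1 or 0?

Substituting: (((1 AND 0) NOR (0 XOR 0)) AND ((0 OR 1) AND (1 NAND 0)))
= 1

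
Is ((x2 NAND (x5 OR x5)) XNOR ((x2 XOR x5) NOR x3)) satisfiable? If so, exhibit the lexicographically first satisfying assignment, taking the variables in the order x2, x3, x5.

x2=0, x3=0, x5=0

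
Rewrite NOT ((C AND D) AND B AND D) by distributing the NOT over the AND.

NOT (C AND D) OR NOT B OR NOT D
De Morgan's: NOT(AND of terms) = OR of negations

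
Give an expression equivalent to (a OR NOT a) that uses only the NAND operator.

((a NAND a) NAND ((a NAND a) NAND (a NAND a)))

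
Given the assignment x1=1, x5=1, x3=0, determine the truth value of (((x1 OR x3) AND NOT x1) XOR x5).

Substituting: (((1 OR 0) AND NOT 1) XOR 1)
= 1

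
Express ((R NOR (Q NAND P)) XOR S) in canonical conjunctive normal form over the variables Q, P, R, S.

(Q OR P OR R OR S) AND (Q OR P OR NOT R OR S) AND (Q OR NOT P OR R OR S) AND (Q OR NOT P OR NOT R OR S) AND (NOT Q OR P OR R OR S) AND (NOT Q OR P OR NOT R OR S) AND (NOT Q OR NOT P OR R OR NOT S) AND (NOT Q OR NOT P OR NOT R OR S)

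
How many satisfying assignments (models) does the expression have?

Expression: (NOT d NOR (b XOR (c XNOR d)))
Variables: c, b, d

Satisfying assignments: (0,0,1), (1,1,1)
Count: 2 out of 8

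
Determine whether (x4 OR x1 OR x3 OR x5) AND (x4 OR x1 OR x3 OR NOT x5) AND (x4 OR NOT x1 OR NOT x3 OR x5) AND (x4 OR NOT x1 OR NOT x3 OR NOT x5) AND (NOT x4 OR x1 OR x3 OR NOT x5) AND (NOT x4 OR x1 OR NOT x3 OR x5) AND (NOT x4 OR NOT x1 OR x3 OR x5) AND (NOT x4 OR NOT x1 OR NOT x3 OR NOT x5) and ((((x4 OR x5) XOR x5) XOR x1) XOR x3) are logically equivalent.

Yes, they are equivalent — the two output columns agree on all 16 assignments:
x4 | x1 | x3 | x5 | Expression 1 | Expression 2
-----------------------------------------------
0 | 0 | 0 | 0 | 0 | 0
0 | 0 | 0 | 1 | 0 | 0
0 | 0 | 1 | 0 | 1 | 1
0 | 0 | 1 | 1 | 1 | 1
0 | 1 | 0 | 0 | 1 | 1
0 | 1 | 0 | 1 | 1 | 1
0 | 1 | 1 | 0 | 0 | 0
0 | 1 | 1 | 1 | 0 | 0
1 | 0 | 0 | 0 | 1 | 1
1 | 0 | 0 | 1 | 0 | 0
1 | 0 | 1 | 0 | 0 | 0
1 | 0 | 1 | 1 | 1 | 1
1 | 1 | 0 | 0 | 0 | 0
1 | 1 | 0 | 1 | 1 | 1
1 | 1 | 1 | 0 | 1 | 1
1 | 1 | 1 | 1 | 0 | 0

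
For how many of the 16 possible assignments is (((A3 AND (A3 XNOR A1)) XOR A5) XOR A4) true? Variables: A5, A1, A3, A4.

Satisfying assignments: (0,0,0,1), (0,0,1,1), (0,1,0,1), (0,1,1,0), (1,0,0,0), (1,0,1,0), (1,1,0,0), (1,1,1,1)
Count: 8 out of 16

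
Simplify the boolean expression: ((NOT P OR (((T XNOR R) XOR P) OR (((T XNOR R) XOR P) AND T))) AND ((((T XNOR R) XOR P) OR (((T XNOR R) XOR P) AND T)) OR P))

By distribution ((E OR v) AND (E OR NOT v) = E) then absorption (E OR (E AND v) = E):
= ((T XNOR R) XOR P)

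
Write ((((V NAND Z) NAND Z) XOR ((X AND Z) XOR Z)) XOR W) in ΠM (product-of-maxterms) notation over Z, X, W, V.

ΠM(2, 3, 6, 7, 9, 10, 12, 15) = (Z OR X OR NOT W OR V) AND (Z OR X OR NOT W OR NOT V) AND (Z OR NOT X OR NOT W OR V) AND (Z OR NOT X OR NOT W OR NOT V) AND (NOT Z OR X OR W OR NOT V) AND (NOT Z OR X OR NOT W OR V) AND (NOT Z OR NOT X OR W OR V) AND (NOT Z OR NOT X OR NOT W OR NOT V)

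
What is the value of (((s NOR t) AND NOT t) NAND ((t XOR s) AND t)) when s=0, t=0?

Substituting: (((0 NOR 0) AND NOT 0) NAND ((0 XOR 0) AND 0))
= 1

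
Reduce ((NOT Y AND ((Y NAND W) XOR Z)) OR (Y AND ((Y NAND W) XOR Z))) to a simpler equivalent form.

By distribution ((E AND v) OR (E AND NOT v) = E):
= ((Y NAND W) XOR Z)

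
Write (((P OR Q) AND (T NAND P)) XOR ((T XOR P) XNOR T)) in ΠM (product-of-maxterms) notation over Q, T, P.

ΠM(3, 4, 6, 7) = (Q OR NOT T OR NOT P) AND (NOT Q OR T OR P) AND (NOT Q OR NOT T OR P) AND (NOT Q OR NOT T OR NOT P)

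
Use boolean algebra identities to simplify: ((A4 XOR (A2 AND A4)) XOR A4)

By XOR self-cancellation ((E XOR v) XOR v = E):
= (A2 AND A4)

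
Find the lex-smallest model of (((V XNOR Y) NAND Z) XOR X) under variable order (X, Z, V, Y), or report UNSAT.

X=0, Z=0, V=0, Y=0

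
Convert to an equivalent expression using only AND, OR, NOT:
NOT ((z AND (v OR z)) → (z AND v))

(z AND (v OR z)) AND NOT (z AND v)
(Negated implication: NOT(A → B) = A AND NOT B)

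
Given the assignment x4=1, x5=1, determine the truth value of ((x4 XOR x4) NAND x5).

Substituting: ((1 XOR 1) NAND 1)
= 1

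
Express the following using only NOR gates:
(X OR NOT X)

((X NOR (X NOR X)) NOR (X NOR (X NOR X)))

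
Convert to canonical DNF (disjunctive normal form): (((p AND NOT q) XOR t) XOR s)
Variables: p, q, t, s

(NOT p AND NOT q AND NOT t AND s) OR (NOT p AND NOT q AND t AND NOT s) OR (NOT p AND q AND NOT t AND s) OR (NOT p AND q AND t AND NOT s) OR (p AND NOT q AND NOT t AND NOT s) OR (p AND NOT q AND t AND s) OR (p AND q AND NOT t AND s) OR (p AND q AND t AND NOT s)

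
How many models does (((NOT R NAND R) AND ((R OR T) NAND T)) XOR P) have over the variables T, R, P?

Satisfying assignments: (0,0,0), (0,1,0), (1,0,1), (1,1,1)
Count: 4 out of 8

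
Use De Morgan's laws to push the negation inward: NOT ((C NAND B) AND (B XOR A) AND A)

NOT (C NAND B) OR NOT (B XOR A) OR NOT A
De Morgan's: NOT(AND of terms) = OR of negations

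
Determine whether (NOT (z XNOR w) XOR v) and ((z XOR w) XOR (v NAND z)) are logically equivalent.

No. Counterexample: with z=0, v=0, w=0, Expression 1 = 0 but Expression 2 = 1.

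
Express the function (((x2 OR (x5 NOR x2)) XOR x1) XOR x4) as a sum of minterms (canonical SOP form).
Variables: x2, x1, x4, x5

Σm(0, 3, 5, 6, 8, 9, 14, 15) = (NOT x2 AND NOT x1 AND NOT x4 AND NOT x5) OR (NOT x2 AND NOT x1 AND x4 AND x5) OR (NOT x2 AND x1 AND NOT x4 AND x5) OR (NOT x2 AND x1 AND x4 AND NOT x5) OR (x2 AND NOT x1 AND NOT x4 AND NOT x5) OR (x2 AND NOT x1 AND NOT x4 AND x5) OR (x2 AND x1 AND x4 AND NOT x5) OR (x2 AND x1 AND x4 AND x5)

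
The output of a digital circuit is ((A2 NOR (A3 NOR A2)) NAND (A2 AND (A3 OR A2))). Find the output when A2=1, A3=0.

Substituting: ((1 NOR (0 NOR 1)) NAND (1 AND (0 OR 1)))
= 1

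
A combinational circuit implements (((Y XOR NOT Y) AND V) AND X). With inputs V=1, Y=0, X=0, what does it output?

Substituting: (((0 XOR NOT 0) AND 1) AND 0)
= 0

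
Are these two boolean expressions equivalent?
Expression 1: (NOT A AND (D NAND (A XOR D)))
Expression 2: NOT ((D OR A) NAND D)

No. Counterexample: with A=0, D=0, Expression 1 = 1 but Expression 2 = 0.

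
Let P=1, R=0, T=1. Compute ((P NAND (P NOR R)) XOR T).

Substituting: ((1 NAND (1 NOR 0)) XOR 1)
= 0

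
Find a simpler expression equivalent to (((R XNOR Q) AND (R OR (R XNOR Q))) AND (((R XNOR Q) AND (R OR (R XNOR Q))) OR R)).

By absorption (E AND (E OR v) = E) then absorption (E AND (E OR v) = E):
= (R XNOR Q)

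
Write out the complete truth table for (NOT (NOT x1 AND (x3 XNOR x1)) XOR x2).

x2 | x3 | x1 | Output
---------------------
0 | 0 | 0 | 0
0 | 0 | 1 | 1
0 | 1 | 0 | 1
0 | 1 | 1 | 1
1 | 0 | 0 | 1
1 | 0 | 1 | 0
1 | 1 | 0 | 0
1 | 1 | 1 | 0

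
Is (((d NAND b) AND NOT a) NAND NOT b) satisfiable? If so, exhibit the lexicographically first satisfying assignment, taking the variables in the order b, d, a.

b=0, d=0, a=1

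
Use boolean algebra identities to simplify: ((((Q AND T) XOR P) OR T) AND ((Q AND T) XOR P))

By absorption (E AND (E OR v) = E):
= ((Q AND T) XOR P)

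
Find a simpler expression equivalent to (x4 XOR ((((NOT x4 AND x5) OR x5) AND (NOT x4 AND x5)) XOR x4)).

By XOR self-cancellation ((E XOR v) XOR v = E) then absorption (E AND (E OR v) = E):
= (NOT x4 AND x5)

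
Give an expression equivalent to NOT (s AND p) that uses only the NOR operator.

(((s NOR s) NOR (p NOR p)) NOR ((s NOR s) NOR (p NOR p)))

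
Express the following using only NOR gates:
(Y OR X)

((Y NOR X) NOR (Y NOR X))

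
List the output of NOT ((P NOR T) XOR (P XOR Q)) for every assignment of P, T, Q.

P | T | Q | Output
------------------
0 | 0 | 0 | 0
0 | 0 | 1 | 1
0 | 1 | 0 | 1
0 | 1 | 1 | 0
1 | 0 | 0 | 0
1 | 0 | 1 | 1
1 | 1 | 0 | 0
1 | 1 | 1 | 1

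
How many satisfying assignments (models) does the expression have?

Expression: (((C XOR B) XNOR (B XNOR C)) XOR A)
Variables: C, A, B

Satisfying assignments: (0,1,0), (0,1,1), (1,1,0), (1,1,1)
Count: 4 out of 8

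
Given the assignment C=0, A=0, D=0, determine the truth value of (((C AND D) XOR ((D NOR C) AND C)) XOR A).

Substituting: (((0 AND 0) XOR ((0 NOR 0) AND 0)) XOR 0)
= 0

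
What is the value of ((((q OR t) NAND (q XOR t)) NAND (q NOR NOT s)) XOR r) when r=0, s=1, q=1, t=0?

Substituting: ((((1 OR 0) NAND (1 XOR 0)) NAND (1 NOR NOT 1)) XOR 0)
= 1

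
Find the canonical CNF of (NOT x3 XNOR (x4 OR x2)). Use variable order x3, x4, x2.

(x3 OR x4 OR x2) AND (NOT x3 OR x4 OR NOT x2) AND (NOT x3 OR NOT x4 OR x2) AND (NOT x3 OR NOT x4 OR NOT x2)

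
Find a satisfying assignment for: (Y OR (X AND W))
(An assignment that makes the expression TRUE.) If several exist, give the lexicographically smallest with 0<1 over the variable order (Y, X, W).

Y=0, X=1, W=1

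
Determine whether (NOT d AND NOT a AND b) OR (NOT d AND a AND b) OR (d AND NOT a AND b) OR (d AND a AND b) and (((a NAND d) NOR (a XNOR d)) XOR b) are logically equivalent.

Yes, they are equivalent — the two output columns agree on all 8 assignments:
d | a | b | Expression 1 | Expression 2
---------------------------------------
0 | 0 | 0 | 0 | 0
0 | 0 | 1 | 1 | 1
0 | 1 | 0 | 0 | 0
0 | 1 | 1 | 1 | 1
1 | 0 | 0 | 0 | 0
1 | 0 | 1 | 1 | 1
1 | 1 | 0 | 0 | 0
1 | 1 | 1 | 1 | 1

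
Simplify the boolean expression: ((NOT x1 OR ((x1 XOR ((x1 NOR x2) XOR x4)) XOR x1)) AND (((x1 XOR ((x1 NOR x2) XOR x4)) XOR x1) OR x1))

By distribution ((E OR v) AND (E OR NOT v) = E) then XOR self-cancellation ((E XOR v) XOR v = E):
= ((x1 NOR x2) XOR x4)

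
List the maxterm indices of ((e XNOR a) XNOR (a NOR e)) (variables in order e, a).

ΠM(3) = (NOT e OR NOT a)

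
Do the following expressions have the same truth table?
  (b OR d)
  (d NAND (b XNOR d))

No. Counterexample: with d=0, b=0, Expression 1 = 0 but Expression 2 = 1.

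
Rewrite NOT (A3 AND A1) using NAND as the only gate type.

(((A3 NAND A1) NAND (A3 NAND A1)) NAND ((A3 NAND A1) NAND (A3 NAND A1)))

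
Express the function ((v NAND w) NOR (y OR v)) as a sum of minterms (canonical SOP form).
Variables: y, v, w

Σm() = FALSE (no minterms)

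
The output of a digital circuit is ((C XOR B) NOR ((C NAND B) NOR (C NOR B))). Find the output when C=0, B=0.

Substituting: ((0 XOR 0) NOR ((0 NAND 0) NOR (0 NOR 0)))
= 1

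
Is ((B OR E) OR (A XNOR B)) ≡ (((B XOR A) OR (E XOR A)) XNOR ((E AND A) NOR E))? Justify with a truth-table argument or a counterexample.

No. Counterexample: with E=0, A=0, B=0, Expression 1 = 1 but Expression 2 = 0.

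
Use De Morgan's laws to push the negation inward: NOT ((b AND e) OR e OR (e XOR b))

NOT (b AND e) AND NOT e AND NOT (e XOR b)
De Morgan's: NOT(OR of terms) = AND of negations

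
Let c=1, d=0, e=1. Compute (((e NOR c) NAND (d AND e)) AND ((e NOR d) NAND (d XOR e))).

Substituting: (((1 NOR 1) NAND (0 AND 1)) AND ((1 NOR 0) NAND (0 XOR 1)))
= 1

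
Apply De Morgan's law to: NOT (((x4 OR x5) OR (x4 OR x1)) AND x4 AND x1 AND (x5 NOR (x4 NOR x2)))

NOT ((x4 OR x5) OR (x4 OR x1)) OR NOT x4 OR NOT x1 OR NOT (x5 NOR (x4 NOR x2))
De Morgan's: NOT(AND of terms) = OR of negations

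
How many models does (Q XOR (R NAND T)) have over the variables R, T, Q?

Satisfying assignments: (0,0,0), (0,1,0), (1,0,0), (1,1,1)
Count: 4 out of 8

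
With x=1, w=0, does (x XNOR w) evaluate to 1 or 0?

Substituting: (1 XNOR 0)
= 0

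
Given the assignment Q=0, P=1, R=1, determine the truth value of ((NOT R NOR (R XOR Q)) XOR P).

Substituting: ((NOT 1 NOR (1 XOR 0)) XOR 1)
= 1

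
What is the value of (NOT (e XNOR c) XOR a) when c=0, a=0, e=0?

Substituting: (NOT (0 XNOR 0) XOR 0)
= 0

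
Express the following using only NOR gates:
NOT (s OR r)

(((s NOR r) NOR (s NOR r)) NOR ((s NOR r) NOR (s NOR r)))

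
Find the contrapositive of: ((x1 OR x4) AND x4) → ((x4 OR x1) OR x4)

Contrapositive: NOT ((x4 OR x1) OR x4) → NOT ((x1 OR x4) AND x4)
Note: A statement and its contrapositive are logically equivalent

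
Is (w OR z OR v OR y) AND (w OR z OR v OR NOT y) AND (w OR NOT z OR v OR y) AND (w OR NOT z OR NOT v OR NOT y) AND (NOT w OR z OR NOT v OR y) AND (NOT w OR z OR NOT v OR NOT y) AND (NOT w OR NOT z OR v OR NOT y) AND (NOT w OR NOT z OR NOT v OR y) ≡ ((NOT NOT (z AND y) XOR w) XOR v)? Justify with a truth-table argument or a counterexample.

Yes, they are equivalent — the two output columns agree on all 16 assignments:
w | z | v | y | Expression 1 | Expression 2
-------------------------------------------
0 | 0 | 0 | 0 | 0 | 0
0 | 0 | 0 | 1 | 0 | 0
0 | 0 | 1 | 0 | 1 | 1
0 | 0 | 1 | 1 | 1 | 1
0 | 1 | 0 | 0 | 0 | 0
0 | 1 | 0 | 1 | 1 | 1
0 | 1 | 1 | 0 | 1 | 1
0 | 1 | 1 | 1 | 0 | 0
1 | 0 | 0 | 0 | 1 | 1
1 | 0 | 0 | 1 | 1 | 1
1 | 0 | 1 | 0 | 0 | 0
1 | 0 | 1 | 1 | 0 | 0
1 | 1 | 0 | 0 | 1 | 1
1 | 1 | 0 | 1 | 0 | 0
1 | 1 | 1 | 0 | 0 | 0
1 | 1 | 1 | 1 | 1 | 1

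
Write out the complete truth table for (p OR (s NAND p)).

s | p | Output
--------------
0 | 0 | 1
0 | 1 | 1
1 | 0 | 1
1 | 1 | 1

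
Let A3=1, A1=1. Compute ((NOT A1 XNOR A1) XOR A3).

Substituting: ((NOT 1 XNOR 1) XOR 1)
= 1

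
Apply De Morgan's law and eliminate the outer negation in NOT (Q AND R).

NOT Q OR NOT R
De Morgan's: NOT(AND of terms) = OR of negations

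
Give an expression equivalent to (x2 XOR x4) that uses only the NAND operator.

((x2 NAND (x2 NAND x4)) NAND (x4 NAND (x2 NAND x4)))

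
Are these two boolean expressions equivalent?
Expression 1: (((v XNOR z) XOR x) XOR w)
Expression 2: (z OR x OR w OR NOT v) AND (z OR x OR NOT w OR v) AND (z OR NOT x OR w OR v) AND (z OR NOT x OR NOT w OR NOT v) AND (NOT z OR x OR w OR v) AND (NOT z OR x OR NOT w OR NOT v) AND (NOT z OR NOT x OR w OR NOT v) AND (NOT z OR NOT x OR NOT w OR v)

Yes, they are equivalent — the two output columns agree on all 16 assignments:
z | x | w | v | Expression 1 | Expression 2
-------------------------------------------
0 | 0 | 0 | 0 | 1 | 1
0 | 0 | 0 | 1 | 0 | 0
0 | 0 | 1 | 0 | 0 | 0
0 | 0 | 1 | 1 | 1 | 1
0 | 1 | 0 | 0 | 0 | 0
0 | 1 | 0 | 1 | 1 | 1
0 | 1 | 1 | 0 | 1 | 1
0 | 1 | 1 | 1 | 0 | 0
1 | 0 | 0 | 0 | 0 | 0
1 | 0 | 0 | 1 | 1 | 1
1 | 0 | 1 | 0 | 1 | 1
1 | 0 | 1 | 1 | 0 | 0
1 | 1 | 0 | 0 | 1 | 1
1 | 1 | 0 | 1 | 0 | 0
1 | 1 | 1 | 0 | 0 | 0
1 | 1 | 1 | 1 | 1 | 1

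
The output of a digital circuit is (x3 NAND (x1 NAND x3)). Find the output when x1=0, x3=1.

Substituting: (1 NAND (0 NAND 1))
= 0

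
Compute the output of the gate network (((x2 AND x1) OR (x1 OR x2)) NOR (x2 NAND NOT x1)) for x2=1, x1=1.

Substituting: (((1 AND 1) OR (1 OR 1)) NOR (1 NAND NOT 1))
= 0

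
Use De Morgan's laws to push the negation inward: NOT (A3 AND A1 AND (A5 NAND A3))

NOT A3 OR NOT A1 OR NOT (A5 NAND A3)
De Morgan's: NOT(AND of terms) = OR of negations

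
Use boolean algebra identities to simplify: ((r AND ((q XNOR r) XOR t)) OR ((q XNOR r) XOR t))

By absorption (E OR (E AND v) = E):
= ((q XNOR r) XOR t)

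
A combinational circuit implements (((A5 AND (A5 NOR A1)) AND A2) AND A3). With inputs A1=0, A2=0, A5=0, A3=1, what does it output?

Substituting: (((0 AND (0 NOR 0)) AND 0) AND 1)
= 0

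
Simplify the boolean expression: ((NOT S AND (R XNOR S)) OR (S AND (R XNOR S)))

By distribution ((E AND v) OR (E AND NOT v) = E):
= (R XNOR S)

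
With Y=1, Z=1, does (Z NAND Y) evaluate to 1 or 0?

Substituting: (1 NAND 1)
= 0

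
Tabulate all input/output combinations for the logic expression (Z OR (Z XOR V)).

Z | V | Output
--------------
0 | 0 | 0
0 | 1 | 1
1 | 0 | 1
1 | 1 | 1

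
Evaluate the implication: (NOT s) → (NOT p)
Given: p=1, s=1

Antecedent (NOT s) = 0; consequent (NOT p) = 0.
0 → 0 = 1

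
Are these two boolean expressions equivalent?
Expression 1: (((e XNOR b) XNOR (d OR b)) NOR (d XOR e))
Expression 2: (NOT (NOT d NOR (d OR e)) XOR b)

No. Counterexample: with d=0, b=0, e=1, Expression 1 = 0 but Expression 2 = 1.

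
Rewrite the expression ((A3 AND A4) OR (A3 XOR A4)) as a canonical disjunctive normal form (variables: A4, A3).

(NOT A4 AND A3) OR (A4 AND NOT A3) OR (A4 AND A3)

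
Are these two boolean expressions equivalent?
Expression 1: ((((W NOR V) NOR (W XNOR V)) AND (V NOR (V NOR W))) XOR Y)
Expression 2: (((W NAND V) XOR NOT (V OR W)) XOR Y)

No. Counterexample: with V=1, Y=0, W=0, Expression 1 = 0 but Expression 2 = 1.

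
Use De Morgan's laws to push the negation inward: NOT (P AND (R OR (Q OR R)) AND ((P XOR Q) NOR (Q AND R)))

NOT P OR NOT (R OR (Q OR R)) OR NOT ((P XOR Q) NOR (Q AND R))
De Morgan's: NOT(AND of terms) = OR of negations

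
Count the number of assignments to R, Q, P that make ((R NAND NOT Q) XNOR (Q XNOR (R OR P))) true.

Satisfying assignments: (0,0,0), (0,1,1), (1,0,0), (1,0,1), (1,1,0), (1,1,1)
Count: 6 out of 8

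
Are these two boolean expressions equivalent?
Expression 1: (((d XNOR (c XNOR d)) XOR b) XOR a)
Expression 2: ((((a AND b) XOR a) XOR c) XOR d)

No. Counterexample: with c=0, b=0, d=1, a=0, Expression 1 = 0 but Expression 2 = 1.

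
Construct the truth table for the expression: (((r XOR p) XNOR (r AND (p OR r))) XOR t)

t | p | r | Output
------------------
0 | 0 | 0 | 1
0 | 0 | 1 | 1
0 | 1 | 0 | 0
0 | 1 | 1 | 0
1 | 0 | 0 | 0
1 | 0 | 1 | 0
1 | 1 | 0 | 1
1 | 1 | 1 | 1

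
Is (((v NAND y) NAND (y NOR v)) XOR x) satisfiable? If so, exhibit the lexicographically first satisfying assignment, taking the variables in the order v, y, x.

v=0, y=0, x=1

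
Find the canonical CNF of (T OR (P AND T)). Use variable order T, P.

(T OR P) AND (T OR NOT P)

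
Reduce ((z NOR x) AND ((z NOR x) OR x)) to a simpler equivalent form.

By absorption (E AND (E OR v) = E):
= (z NOR x)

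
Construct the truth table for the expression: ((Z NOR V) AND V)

Z | V | Output
--------------
0 | 0 | 0
0 | 1 | 0
1 | 0 | 0
1 | 1 | 0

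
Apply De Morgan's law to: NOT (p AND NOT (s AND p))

NOT p OR (s AND p)
De Morgan's: NOT(AND of terms) = OR of negations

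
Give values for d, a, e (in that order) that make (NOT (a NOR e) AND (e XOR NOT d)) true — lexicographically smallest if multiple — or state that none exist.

d=0, a=1, e=0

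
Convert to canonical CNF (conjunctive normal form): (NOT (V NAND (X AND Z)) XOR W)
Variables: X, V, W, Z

(X OR V OR W OR Z) AND (X OR V OR W OR NOT Z) AND (X OR NOT V OR W OR Z) AND (X OR NOT V OR W OR NOT Z) AND (NOT X OR V OR W OR Z) AND (NOT X OR V OR W OR NOT Z) AND (NOT X OR NOT V OR W OR Z) AND (NOT X OR NOT V OR NOT W OR NOT Z)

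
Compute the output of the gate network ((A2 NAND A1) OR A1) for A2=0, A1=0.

Substituting: ((0 NAND 0) OR 0)
= 1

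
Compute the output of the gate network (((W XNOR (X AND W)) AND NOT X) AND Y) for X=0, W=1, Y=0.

Substituting: (((1 XNOR (0 AND 1)) AND NOT 0) AND 0)
= 0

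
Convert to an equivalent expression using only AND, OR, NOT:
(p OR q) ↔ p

((p OR q) AND p) OR (NOT (p OR q) AND NOT p)
(Biconditional = both true or both false)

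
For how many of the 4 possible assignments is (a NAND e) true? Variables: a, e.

Satisfying assignments: (0,0), (0,1), (1,0)
Count: 3 out of 4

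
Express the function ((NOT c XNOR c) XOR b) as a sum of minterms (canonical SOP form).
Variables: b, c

Σm(2, 3) = (b AND NOT c) OR (b AND c)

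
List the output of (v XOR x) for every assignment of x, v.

x | v | Output
--------------
0 | 0 | 0
0 | 1 | 1
1 | 0 | 1
1 | 1 | 0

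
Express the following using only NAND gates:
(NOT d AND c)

(((d NAND d) NAND c) NAND ((d NAND d) NAND c))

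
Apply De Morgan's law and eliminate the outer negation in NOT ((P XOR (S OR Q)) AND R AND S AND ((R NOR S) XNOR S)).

NOT (P XOR (S OR Q)) OR NOT R OR NOT S OR NOT ((R NOR S) XNOR S)
De Morgan's: NOT(AND of terms) = OR of negations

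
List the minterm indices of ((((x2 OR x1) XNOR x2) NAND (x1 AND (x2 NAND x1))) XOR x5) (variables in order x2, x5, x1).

Σm(0, 1, 4, 5) = (NOT x2 AND NOT x5 AND NOT x1) OR (NOT x2 AND NOT x5 AND x1) OR (x2 AND NOT x5 AND NOT x1) OR (x2 AND NOT x5 AND x1)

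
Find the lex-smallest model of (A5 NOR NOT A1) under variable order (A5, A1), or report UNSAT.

A5=0, A1=1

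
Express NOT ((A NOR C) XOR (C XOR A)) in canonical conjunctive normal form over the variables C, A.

(C OR A) AND (C OR NOT A) AND (NOT C OR A)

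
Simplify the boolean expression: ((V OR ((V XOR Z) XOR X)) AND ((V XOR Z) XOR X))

By absorption (E AND (E OR v) = E):
= ((V XOR Z) XOR X)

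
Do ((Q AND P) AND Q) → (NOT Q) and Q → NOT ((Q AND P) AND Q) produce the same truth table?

Yes, Contrapositive is always equivalent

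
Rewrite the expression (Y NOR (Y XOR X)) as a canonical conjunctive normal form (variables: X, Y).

(X OR NOT Y) AND (NOT X OR Y) AND (NOT X OR NOT Y)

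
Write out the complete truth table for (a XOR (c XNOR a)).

a | c | Output
--------------
0 | 0 | 1
0 | 1 | 0
1 | 0 | 1
1 | 1 | 0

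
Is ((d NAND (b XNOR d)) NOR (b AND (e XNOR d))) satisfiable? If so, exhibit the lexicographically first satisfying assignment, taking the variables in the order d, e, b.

d=1, e=0, b=1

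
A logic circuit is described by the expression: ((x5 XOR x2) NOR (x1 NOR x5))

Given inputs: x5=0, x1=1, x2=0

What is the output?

Substituting: ((0 XOR 0) NOR (1 NOR 0))
= 1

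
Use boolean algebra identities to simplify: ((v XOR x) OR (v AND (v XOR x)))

By absorption (E OR (E AND v) = E):
= (v XOR x)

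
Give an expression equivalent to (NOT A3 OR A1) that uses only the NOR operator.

(((A3 NOR A3) NOR A1) NOR ((A3 NOR A3) NOR A1))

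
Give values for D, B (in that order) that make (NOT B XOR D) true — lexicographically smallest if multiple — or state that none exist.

D=0, B=0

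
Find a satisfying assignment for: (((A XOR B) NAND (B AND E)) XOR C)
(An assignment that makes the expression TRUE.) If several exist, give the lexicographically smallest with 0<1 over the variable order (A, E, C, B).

A=0, E=0, C=0, B=0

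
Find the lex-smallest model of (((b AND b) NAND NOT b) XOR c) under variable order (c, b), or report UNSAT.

c=0, b=0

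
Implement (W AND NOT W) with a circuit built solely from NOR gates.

((W NOR W) NOR ((W NOR W) NOR (W NOR W)))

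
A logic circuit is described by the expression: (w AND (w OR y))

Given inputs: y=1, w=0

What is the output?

Substituting: (0 AND (0 OR 1))
= 0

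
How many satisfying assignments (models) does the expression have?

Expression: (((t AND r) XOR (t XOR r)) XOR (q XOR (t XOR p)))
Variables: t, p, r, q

Satisfying assignments: (0,0,0,1), (0,0,1,0), (0,1,0,0), (0,1,1,1), (1,0,0,1), (1,0,1,1), (1,1,0,0), (1,1,1,0)
Count: 8 out of 16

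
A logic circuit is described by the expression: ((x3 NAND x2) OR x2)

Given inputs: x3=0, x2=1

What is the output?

Substituting: ((0 NAND 1) OR 1)
= 1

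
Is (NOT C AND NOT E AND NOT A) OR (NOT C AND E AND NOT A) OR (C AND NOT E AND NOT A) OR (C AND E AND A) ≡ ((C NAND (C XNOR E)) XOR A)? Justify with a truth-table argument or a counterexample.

Yes, they are equivalent — the two output columns agree on all 8 assignments:
C | E | A | Expression 1 | Expression 2
---------------------------------------
0 | 0 | 0 | 1 | 1
0 | 0 | 1 | 0 | 0
0 | 1 | 0 | 1 | 1
0 | 1 | 1 | 0 | 0
1 | 0 | 0 | 1 | 1
1 | 0 | 1 | 0 | 0
1 | 1 | 0 | 0 | 0
1 | 1 | 1 | 1 | 1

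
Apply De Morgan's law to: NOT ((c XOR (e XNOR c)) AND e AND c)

NOT (c XOR (e XNOR c)) OR NOT e OR NOT c
De Morgan's: NOT(AND of terms) = OR of negations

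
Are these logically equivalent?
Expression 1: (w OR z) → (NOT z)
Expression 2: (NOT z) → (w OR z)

No, Converse is not equivalent to original (counterexample: w=0, z=0)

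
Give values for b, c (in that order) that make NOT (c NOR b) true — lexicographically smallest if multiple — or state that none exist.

b=0, c=1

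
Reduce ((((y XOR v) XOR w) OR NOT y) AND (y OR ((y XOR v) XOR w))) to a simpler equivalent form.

By distribution ((E OR v) AND (E OR NOT v) = E):
= ((y XOR v) XOR w)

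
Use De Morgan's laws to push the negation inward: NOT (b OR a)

NOT b AND NOT a
De Morgan's: NOT(OR of terms) = AND of negations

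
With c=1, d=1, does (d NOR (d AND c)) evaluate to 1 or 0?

Substituting: (1 NOR (1 AND 1))
= 0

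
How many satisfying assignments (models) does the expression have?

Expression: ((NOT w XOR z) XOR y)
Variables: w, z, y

Satisfying assignments: (0,0,0), (0,1,1), (1,0,1), (1,1,0)
Count: 4 out of 8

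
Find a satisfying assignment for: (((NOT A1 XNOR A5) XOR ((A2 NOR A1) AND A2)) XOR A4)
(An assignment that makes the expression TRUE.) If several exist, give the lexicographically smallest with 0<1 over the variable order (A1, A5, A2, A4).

A1=0, A5=0, A2=0, A4=1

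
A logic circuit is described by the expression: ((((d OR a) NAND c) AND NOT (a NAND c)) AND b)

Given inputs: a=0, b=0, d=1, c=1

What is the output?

Substituting: ((((1 OR 0) NAND 1) AND NOT (0 NAND 1)) AND 0)
= 0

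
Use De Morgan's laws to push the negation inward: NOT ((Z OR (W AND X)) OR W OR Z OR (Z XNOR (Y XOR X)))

NOT (Z OR (W AND X)) AND NOT W AND NOT Z AND NOT (Z XNOR (Y XOR X))
De Morgan's: NOT(OR of terms) = AND of negations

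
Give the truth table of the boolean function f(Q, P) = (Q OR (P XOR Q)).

Q | P | Output
--------------
0 | 0 | 0
0 | 1 | 1
1 | 0 | 1
1 | 1 | 1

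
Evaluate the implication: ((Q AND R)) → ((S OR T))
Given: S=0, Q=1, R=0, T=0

Antecedent ((Q AND R)) = 0; consequent ((S OR T)) = 0.
0 → 0 = 1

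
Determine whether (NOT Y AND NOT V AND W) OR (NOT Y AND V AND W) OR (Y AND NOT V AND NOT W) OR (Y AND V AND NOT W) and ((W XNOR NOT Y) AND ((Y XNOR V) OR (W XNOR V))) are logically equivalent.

Yes, they are equivalent — the two output columns agree on all 8 assignments:
Y | V | W | Expression 1 | Expression 2
---------------------------------------
0 | 0 | 0 | 0 | 0
0 | 0 | 1 | 1 | 1
0 | 1 | 0 | 0 | 0
0 | 1 | 1 | 1 | 1
1 | 0 | 0 | 1 | 1
1 | 0 | 1 | 0 | 0
1 | 1 | 0 | 1 | 1
1 | 1 | 1 | 0 | 0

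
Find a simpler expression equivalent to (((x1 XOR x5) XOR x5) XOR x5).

By XOR self-cancellation ((E XOR v) XOR v = E):
= (x1 XOR x5)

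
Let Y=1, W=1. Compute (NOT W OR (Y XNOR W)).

Substituting: (NOT 1 OR (1 XNOR 1))
= 1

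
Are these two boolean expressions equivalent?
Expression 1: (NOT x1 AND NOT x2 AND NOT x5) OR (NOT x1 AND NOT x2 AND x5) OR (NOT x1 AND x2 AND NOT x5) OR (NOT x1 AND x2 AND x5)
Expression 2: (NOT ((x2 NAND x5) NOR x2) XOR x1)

Yes, they are equivalent — the two output columns agree on all 8 assignments:
x1 | x2 | x5 | Expression 1 | Expression 2
------------------------------------------
0 | 0 | 0 | 1 | 1
0 | 0 | 1 | 1 | 1
0 | 1 | 0 | 1 | 1
0 | 1 | 1 | 1 | 1
1 | 0 | 0 | 0 | 0
1 | 0 | 1 | 0 | 0
1 | 1 | 0 | 0 | 0
1 | 1 | 1 | 0 | 0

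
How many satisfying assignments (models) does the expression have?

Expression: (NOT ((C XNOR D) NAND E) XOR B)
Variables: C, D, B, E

Satisfying assignments: (0,0,0,1), (0,0,1,0), (0,1,1,0), (0,1,1,1), (1,0,1,0), (1,0,1,1), (1,1,0,1), (1,1,1,0)
Count: 8 out of 16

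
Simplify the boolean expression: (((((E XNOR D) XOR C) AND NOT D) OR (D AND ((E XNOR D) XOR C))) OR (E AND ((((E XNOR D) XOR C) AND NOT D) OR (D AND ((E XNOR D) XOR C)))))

By absorption (E OR (E AND v) = E) then distribution ((E AND v) OR (E AND NOT v) = E):
= ((E XNOR D) XOR C)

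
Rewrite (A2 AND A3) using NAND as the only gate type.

((A2 NAND A3) NAND (A2 NAND A3))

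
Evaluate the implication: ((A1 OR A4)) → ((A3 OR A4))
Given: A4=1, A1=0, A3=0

Antecedent ((A1 OR A4)) = 1; consequent ((A3 OR A4)) = 1.
1 → 1 = 1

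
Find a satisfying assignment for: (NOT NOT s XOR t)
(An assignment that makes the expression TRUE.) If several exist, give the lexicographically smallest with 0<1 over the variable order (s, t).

s=0, t=1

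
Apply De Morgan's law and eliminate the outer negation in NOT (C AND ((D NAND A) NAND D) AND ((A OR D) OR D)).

NOT C OR NOT ((D NAND A) NAND D) OR NOT ((A OR D) OR D)
De Morgan's: NOT(AND of terms) = OR of negations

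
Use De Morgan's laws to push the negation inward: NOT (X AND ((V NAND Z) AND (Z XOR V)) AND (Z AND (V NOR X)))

NOT X OR NOT ((V NAND Z) AND (Z XOR V)) OR NOT (Z AND (V NOR X))
De Morgan's: NOT(AND of terms) = OR of negations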